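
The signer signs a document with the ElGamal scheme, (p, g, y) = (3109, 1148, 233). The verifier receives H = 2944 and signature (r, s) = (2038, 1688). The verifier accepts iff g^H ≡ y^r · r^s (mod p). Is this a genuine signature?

forged

Left side g^H mod p:
1148^2 = 1317904 ≡ 2797
1148^4 ≡ 2797^2 = 7823209 ≡ 965
1148^8 ≡ 965^2 = 931225 ≡ 1634
1148^16 ≡ 1634^2 = 2669956 ≡ 2434
1148^32 ≡ 2434^2 = 5924356 ≡ 1711
1148^64 ≡ 1711^2 = 2927521 ≡ 1952
1148^128 ≡ 1952^2 = 3810304 ≡ 1779
1148^256 ≡ 1779^2 = 3164841 ≡ 2988
1148^512 ≡ 2988^2 = 8928144 ≡ 2205
1148^1024 ≡ 2205^2 = 4862025 ≡ 2658
1148^2048 ≡ 2658^2 = 7064964 ≡ 1316
2944 = 2048 + 512 + 256 + 128, so 1148^2944 ≡ 1316·2205·2988·1779 ≡ 2868 (mod 3109)
Right side y^r · r^s mod p:
233^2 = 54289 ≡ 1436
233^4 ≡ 1436^2 = 2062096 ≡ 829
233^8 ≡ 829^2 = 687241 ≡ 152
233^16 ≡ 152^2 = 23104 ≡ 1341
233^32 ≡ 1341^2 = 1798281 ≡ 1279
233^64 ≡ 1279^2 = 1635841 ≡ 507
233^128 ≡ 507^2 = 257049 ≡ 2111
233^256 ≡ 2111^2 = 4456321 ≡ 1124
233^512 ≡ 1124^2 = 1263376 ≡ 1122
233^1024 ≡ 1122^2 = 1258884 ≡ 2848
2038 = 1024 + 512 + 256 + 128 + 64 + 32 + 16 + 4 + 2, so 233^2038 ≡ 2848·1122·1124·2111·507·1279·1341·829·1436 ≡ 1864 (mod 3109)
2038^2 = 4153444 ≡ 2929
2038^4 ≡ 2929^2 = 8579041 ≡ 1310
2038^8 ≡ 1310^2 = 1716100 ≡ 3041
2038^16 ≡ 3041^2 = 9247681 ≡ 1515
2038^32 ≡ 1515^2 = 2295225 ≡ 783
2038^64 ≡ 783^2 = 613089 ≡ 616
2038^128 ≡ 616^2 = 379456 ≡ 158
2038^256 ≡ 158^2 = 24964 ≡ 92
2038^512 ≡ 92^2 = 8464 ≡ 2246
2038^1024 ≡ 2246^2 = 5044516 ≡ 1718
1688 = 1024 + 512 + 128 + 16 + 8, so 2038^1688 ≡ 1718·2246·158·1515·3041 ≡ 1856 (mod 3109)
1864·1856 = 3459584 ≡ 2376 (mod 3109)
2868 ≠ 2376, so verification fails.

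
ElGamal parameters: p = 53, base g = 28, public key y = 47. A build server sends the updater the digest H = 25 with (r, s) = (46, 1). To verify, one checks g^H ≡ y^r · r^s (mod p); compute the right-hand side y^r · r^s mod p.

36

Squares mod 53: 47^1≡47, 47^2≡36, 47^4≡24, 47^8≡46, 47^16≡49, 47^32≡16
46 = 32 + 8 + 4 + 2, so 47^46 ≡ 16·46·24·36 ≡ 10 (mod 53)
46^1 mod 53 = 46
y^r · r^s ≡ 10·46 = 460 ≡ 36 (mod 53)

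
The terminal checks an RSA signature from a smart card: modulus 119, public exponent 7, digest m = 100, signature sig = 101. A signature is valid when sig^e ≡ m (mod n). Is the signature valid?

sig^2 ≡ 101^2 = 10201 ≡ 86
sig^4 ≡ 86^2 = 7396 ≡ 18
7 = 4 + 2 + 1, so sig^7 ≡ 18·86·101 ≡ 101 (mod 119)
sig^7 mod 119 = 101, but m = 100.

invalid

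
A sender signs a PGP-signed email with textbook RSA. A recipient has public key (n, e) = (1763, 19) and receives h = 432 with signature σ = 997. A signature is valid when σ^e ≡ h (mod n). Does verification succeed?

σ^2 ≡ 997^2 = 994009 ≡ 1440
σ^4 ≡ 1440^2 = 2073600 ≡ 312
σ^8 ≡ 312^2 = 97344 ≡ 379
σ^16 ≡ 379^2 = 143641 ≡ 838
19 = 16 + 2 + 1, so σ^19 ≡ 838·1440·997 ≡ 432 (mod 1763)
432 = h, so the signature checks out.

passes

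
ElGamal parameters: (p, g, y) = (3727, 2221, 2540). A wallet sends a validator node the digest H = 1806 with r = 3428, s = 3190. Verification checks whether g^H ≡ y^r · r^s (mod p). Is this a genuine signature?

genuine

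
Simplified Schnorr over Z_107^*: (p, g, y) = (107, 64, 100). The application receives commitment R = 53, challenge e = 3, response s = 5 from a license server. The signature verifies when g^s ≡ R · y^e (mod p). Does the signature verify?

does not verify

g^s mod p:
64^2 = 4096 ≡ 30
64^4 ≡ 30^2 = 900 ≡ 44
5 = 4 + 1, so 64^5 ≡ 44·64 ≡ 34 (mod 107)
R · y^e mod p:
100^2 = 10000 ≡ 49
3 = 2 + 1, so 100^3 ≡ 49·100 ≡ 85 (mod 107)
53·85 = 4505 ≡ 11 (mod 107)
34 ≠ 11; the check fails.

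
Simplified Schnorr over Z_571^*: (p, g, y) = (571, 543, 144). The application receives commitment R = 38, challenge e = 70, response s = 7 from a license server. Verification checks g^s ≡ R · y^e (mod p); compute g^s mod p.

196

543^2 = 294849 ≡ 213
543^4 ≡ 213^2 = 45369 ≡ 260
7 = 4 + 2 + 1, so 543^7 ≡ 260·213·543 ≡ 196 (mod 571)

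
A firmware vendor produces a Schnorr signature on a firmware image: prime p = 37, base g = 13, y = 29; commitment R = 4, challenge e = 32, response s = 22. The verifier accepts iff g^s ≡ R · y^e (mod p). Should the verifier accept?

accept

g^s mod p:
13^2 = 169 ≡ 21
13^4 ≡ 21^2 = 441 ≡ 34
13^8 ≡ 34^2 = 1156 ≡ 9
13^16 ≡ 9^2 = 81 ≡ 7
22 = 16 + 4 + 2, so 13^22 ≡ 7·34·21 ≡ 3 (mod 37)
R · y^e mod p:
29^2 = 841 ≡ 27
29^4 ≡ 27^2 = 729 ≡ 26
29^8 ≡ 26^2 = 676 ≡ 10
29^16 ≡ 10^2 = 100 ≡ 26
29^32 ≡ 26^2 = 676 ≡ 10
4·10 = 40 ≡ 3 (mod 37)
3 ≡ 3 (mod 37); signature holds.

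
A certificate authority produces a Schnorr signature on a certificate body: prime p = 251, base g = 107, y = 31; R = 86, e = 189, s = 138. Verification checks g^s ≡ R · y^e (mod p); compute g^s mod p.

101

Squares mod 251: 107^1≡107, 107^2≡154, 107^4≡122, 107^8≡75, 107^16≡103, 107^32≡67, 107^64≡222, 107^128≡88
138 = 128 + 8 + 2, so 107^138 ≡ 88·75·154 ≡ 101 (mod 251)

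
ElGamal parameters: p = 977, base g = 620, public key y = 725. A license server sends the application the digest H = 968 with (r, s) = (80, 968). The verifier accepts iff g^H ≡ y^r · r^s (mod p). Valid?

yes

Left side g^H mod p:
Squares mod 977: 620^1≡620, 620^2≡439, 620^4≡252, 620^8≡976, 620^16≡1, 620^32≡1, 620^64≡1, 620^128≡1, 620^256≡1, 620^512≡1
968 = 512 + 256 + 128 + 64 + 8, so 620^968 ≡ 1·1·1·1·976 ≡ 976 (mod 977)
Right side y^r · r^s mod p:
Squares mod 977: 725^1≡725, 725^2≡976, 725^4≡1, 725^8≡1, 725^16≡1, 725^32≡1, 725^64≡1
80 = 64 + 16, so 725^80 ≡ 1·1 ≡ 1 (mod 977)
Squares mod 977: 80^1≡80, 80^2≡538, 80^4≡252, 80^8≡976, 80^16≡1, 80^32≡1, 80^64≡1, 80^128≡1, 80^256≡1, 80^512≡1
968 = 512 + 256 + 128 + 64 + 8, so 80^968 ≡ 1·1·1·1·976 ≡ 976 (mod 977)
1·976 = 976 ≡ 976 (mod 977)
976 ≡ 976 (mod 977), so the signature is genuine.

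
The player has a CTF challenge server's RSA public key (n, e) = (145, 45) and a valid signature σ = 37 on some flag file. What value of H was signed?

σ^2 ≡ 37^2 = 1369 ≡ 64
σ^4 ≡ 64^2 = 4096 ≡ 36
σ^8 ≡ 36^2 = 1296 ≡ 136
σ^16 ≡ 136^2 = 18496 ≡ 81
σ^32 ≡ 81^2 = 6561 ≡ 36
45 = 32 + 8 + 4 + 1, so σ^45 ≡ 36·136·36·37 ≡ 97 (mod 145)

97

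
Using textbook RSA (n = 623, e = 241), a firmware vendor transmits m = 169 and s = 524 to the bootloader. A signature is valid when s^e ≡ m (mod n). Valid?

no

Squares mod 623: s^1≡524, s^2≡456, s^4≡477, s^8≡134, s^16≡512, s^32≡484, s^64≡8, s^128≡64
241 = 128 + 64 + 32 + 16 + 1, so s^241 ≡ 64·8·484·512·524 ≡ 454 (mod 623)
The recovered value 454 does not match the digest 169.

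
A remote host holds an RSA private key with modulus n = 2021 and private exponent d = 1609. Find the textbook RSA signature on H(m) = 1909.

13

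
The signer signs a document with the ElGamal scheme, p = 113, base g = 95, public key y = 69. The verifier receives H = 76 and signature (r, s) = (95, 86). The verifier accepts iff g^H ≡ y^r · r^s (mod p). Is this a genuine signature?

forged

Left side g^H mod p:
95^2 = 9025 ≡ 98
95^4 ≡ 98^2 = 9604 ≡ 112
95^8 ≡ 112^2 = 12544 ≡ 1
95^16 ≡ 1^2 = 1
95^32 ≡ 1^2 = 1
95^64 ≡ 1^2 = 1
76 = 64 + 8 + 4, so 95^76 ≡ 1·1·112 ≡ 112 (mod 113)
Right side y^r · r^s mod p:
69^2 = 4761 ≡ 15
69^4 ≡ 15^2 = 225 ≡ 112
69^8 ≡ 112^2 = 12544 ≡ 1
69^16 ≡ 1^2 = 1
69^32 ≡ 1^2 = 1
69^64 ≡ 1^2 = 1
95 = 64 + 16 + 8 + 4 + 2 + 1, so 69^95 ≡ 1·1·1·112·15·69 ≡ 95 (mod 113)
95^2 = 9025 ≡ 98
95^4 ≡ 98^2 = 9604 ≡ 112
95^8 ≡ 112^2 = 12544 ≡ 1
95^16 ≡ 1^2 = 1
95^32 ≡ 1^2 = 1
95^64 ≡ 1^2 = 1
86 = 64 + 16 + 4 + 2, so 95^86 ≡ 1·1·112·98 ≡ 15 (mod 113)
95·15 = 1425 ≡ 69 (mod 113)
112 ≠ 69, so verification fails.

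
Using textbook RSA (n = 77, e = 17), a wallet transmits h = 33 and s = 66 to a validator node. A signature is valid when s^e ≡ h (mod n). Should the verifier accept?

s^2 ≡ 66^2 = 4356 ≡ 44
s^4 ≡ 44^2 = 1936 ≡ 11
s^8 ≡ 11^2 = 121 ≡ 44
s^16 ≡ 44^2 = 1936 ≡ 11
17 = 16 + 1, so s^17 ≡ 11·66 ≡ 33 (mod 77)
s^17 mod 77 = 33 matches h.

accept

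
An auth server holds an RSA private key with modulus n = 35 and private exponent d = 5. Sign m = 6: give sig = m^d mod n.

6

Squares mod 35: m^1≡6, m^2≡1, m^4≡1
5 = 4 + 1, so m^5 ≡ 1·6 ≡ 6 (mod 35)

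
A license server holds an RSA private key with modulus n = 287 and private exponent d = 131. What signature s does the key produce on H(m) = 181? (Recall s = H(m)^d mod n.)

216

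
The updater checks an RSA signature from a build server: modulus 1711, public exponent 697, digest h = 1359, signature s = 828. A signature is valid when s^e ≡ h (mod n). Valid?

yes

s^697 mod 1711 = 1359
1359 = h, so the signature checks out.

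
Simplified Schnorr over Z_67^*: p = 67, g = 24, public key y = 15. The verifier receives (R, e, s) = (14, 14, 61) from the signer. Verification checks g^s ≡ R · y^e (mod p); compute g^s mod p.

15

24^61 mod 67 = 15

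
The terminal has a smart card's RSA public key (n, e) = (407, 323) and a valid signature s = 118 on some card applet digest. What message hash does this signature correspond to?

127

Squares mod 407: s^1≡118, s^2≡86, s^4≡70, s^8≡16, s^16≡256, s^32≡9, s^64≡81, s^128≡49, s^256≡366
323 = 256 + 64 + 2 + 1, so s^323 ≡ 366·81·86·118 ≡ 127 (mod 407)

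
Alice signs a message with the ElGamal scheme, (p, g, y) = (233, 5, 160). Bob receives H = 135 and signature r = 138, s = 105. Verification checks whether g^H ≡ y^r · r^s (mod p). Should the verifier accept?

accept

Left side g^H mod p:
5^135 mod 233 = 27
Right side y^r · r^s mod p:
160^138 mod 233 = 202
138^105 mod 233 = 172
202·172 = 34744 ≡ 27 (mod 233)
27 ≡ 27 (mod 233), so the signature is genuine.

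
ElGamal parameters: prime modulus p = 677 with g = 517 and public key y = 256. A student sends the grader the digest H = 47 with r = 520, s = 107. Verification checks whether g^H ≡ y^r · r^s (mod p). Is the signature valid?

invalid

Left side g^H mod p:
517^2 = 267289 ≡ 551
517^4 ≡ 551^2 = 303601 ≡ 305
517^8 ≡ 305^2 = 93025 ≡ 276
517^16 ≡ 276^2 = 76176 ≡ 352
517^32 ≡ 352^2 = 123904 ≡ 13
47 = 32 + 8 + 4 + 2 + 1, so 517^47 ≡ 13·276·305·551·517 ≡ 513 (mod 677)
Right side y^r · r^s mod p:
256^2 = 65536 ≡ 544
256^4 ≡ 544^2 = 295936 ≡ 87
256^8 ≡ 87^2 = 7569 ≡ 122
256^16 ≡ 122^2 = 14884 ≡ 667
256^32 ≡ 667^2 = 444889 ≡ 100
256^64 ≡ 100^2 = 10000 ≡ 522
256^128 ≡ 522^2 = 272484 ≡ 330
256^256 ≡ 330^2 = 108900 ≡ 580
256^512 ≡ 580^2 = 336400 ≡ 608
520 = 512 + 8, so 256^520 ≡ 608·122 ≡ 383 (mod 677)
520^2 = 270400 ≡ 277
520^4 ≡ 277^2 = 76729 ≡ 228
520^8 ≡ 228^2 = 51984 ≡ 532
520^16 ≡ 532^2 = 283024 ≡ 38
520^32 ≡ 38^2 = 1444 ≡ 90
520^64 ≡ 90^2 = 8100 ≡ 653
107 = 64 + 32 + 8 + 2 + 1, so 520^107 ≡ 653·90·532·277·520 ≡ 468 (mod 677)
383·468 = 179244 ≡ 516 (mod 677)
513 ≠ 516, so verification fails.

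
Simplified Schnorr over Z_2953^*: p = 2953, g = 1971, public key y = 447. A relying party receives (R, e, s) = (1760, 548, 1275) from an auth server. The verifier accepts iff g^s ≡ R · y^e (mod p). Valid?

yes

g^s mod p:
Squares mod 2953: 1971^1≡1971, 1971^2≡1646, 1971^4≡1415, 1971^8≡91, 1971^16≡2375, 1971^32≡395, 1971^64≡2469, 1971^128≡969, 1971^256≡2860, 1971^512≡2743, 1971^1024≡2758
1275 = 1024 + 128 + 64 + 32 + 16 + 8 + 2 + 1, so 1971^1275 ≡ 2758·969·2469·395·2375·91·1646·1971 ≡ 563 (mod 2953)
R · y^e mod p:
Squares mod 2953: 447^1≡447, 447^2≡1958, 447^4≡770, 447^8≡2300, 447^16≡1177, 447^32≡372, 447^64≡2546, 447^128≡281, 447^256≡2183, 447^512≡2300
548 = 512 + 32 + 4, so 447^548 ≡ 2300·372·770 ≡ 653 (mod 2953)
1760·653 = 1149280 ≡ 563 (mod 2953)
563 ≡ 563 (mod 2953); signature holds.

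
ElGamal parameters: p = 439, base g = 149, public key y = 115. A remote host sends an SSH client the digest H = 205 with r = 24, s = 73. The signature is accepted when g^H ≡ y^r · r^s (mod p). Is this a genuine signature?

genuine

Left side g^H mod p:
149^205 mod 439 = 21
Right side y^r · r^s mod p:
115^24 mod 439 = 418
24^73 mod 439 = 438
418·438 = 183084 ≡ 21 (mod 439)
21 ≡ 21 (mod 439), so the signature is genuine.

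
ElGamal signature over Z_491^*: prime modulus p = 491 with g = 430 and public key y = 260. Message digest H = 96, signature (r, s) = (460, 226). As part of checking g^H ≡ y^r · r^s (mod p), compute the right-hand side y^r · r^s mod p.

260^2 = 67600 ≡ 333
260^4 ≡ 333^2 = 110889 ≡ 414
260^8 ≡ 414^2 = 171396 ≡ 37
260^16 ≡ 37^2 = 1369 ≡ 387
260^32 ≡ 387^2 = 149769 ≡ 14
260^64 ≡ 14^2 = 196
260^128 ≡ 196^2 = 38416 ≡ 118
260^256 ≡ 118^2 = 13924 ≡ 176
460 = 256 + 128 + 64 + 8 + 4, so 260^460 ≡ 176·118·196·37·414 ≡ 129 (mod 491)
460^2 = 211600 ≡ 470
460^4 ≡ 470^2 = 220900 ≡ 441
460^8 ≡ 441^2 = 194481 ≡ 45
460^16 ≡ 45^2 = 2025 ≡ 61
460^32 ≡ 61^2 = 3721 ≡ 284
460^64 ≡ 284^2 = 80656 ≡ 132
460^128 ≡ 132^2 = 17424 ≡ 239
226 = 128 + 64 + 32 + 2, so 460^226 ≡ 239·132·284·470 ≡ 401 (mod 491)
y^r · r^s ≡ 129·401 = 51729 ≡ 174 (mod 491)

174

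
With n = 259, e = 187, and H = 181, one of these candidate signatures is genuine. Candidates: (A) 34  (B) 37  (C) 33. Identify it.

A

Candidate A: Squares mod 259: 34^1≡34, 34^2≡120, 34^4≡155, 34^8≡197, 34^16≡218, 34^32≡127, 34^64≡71, 34^128≡120; 187 = 128 + 32 + 16 + 8 + 2 + 1, so 34^187 ≡ 120·127·218·197·120·34 ≡ 181 (mod 259)
  → matches H = 181
Candidate B: Squares mod 259: 37^1≡37, 37^2≡74, 37^4≡37, 37^8≡74, 37^16≡37, 37^32≡74, 37^64≡37, 37^128≡74; 187 = 128 + 32 + 16 + 8 + 2 + 1, so 37^187 ≡ 74·74·37·74·74·37 ≡ 37 (mod 259)
Candidate C: Squares mod 259: 33^1≡33, 33^2≡53, 33^4≡219, 33^8≡46, 33^16≡44, 33^32≡123, 33^64≡107, 33^128≡53; 187 = 128 + 32 + 16 + 8 + 2 + 1, so 33^187 ≡ 53·123·44·46·53·33 ≡ 229 (mod 259)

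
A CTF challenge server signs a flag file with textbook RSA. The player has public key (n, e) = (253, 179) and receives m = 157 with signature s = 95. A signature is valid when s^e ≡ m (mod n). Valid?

no

Squares mod 253: s^1≡95, s^2≡170, s^4≡58, s^8≡75, s^16≡59, s^32≡192, s^64≡179, s^128≡163
179 = 128 + 32 + 16 + 2 + 1, so s^179 ≡ 163·192·59·170·95 ≡ 96 (mod 253)
s^179 mod 253 = 96, but m = 157.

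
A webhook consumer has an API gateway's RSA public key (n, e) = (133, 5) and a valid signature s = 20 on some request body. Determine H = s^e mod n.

s^2 ≡ 20^2 = 400 ≡ 1
s^4 ≡ 1^2 = 1
5 = 4 + 1, so s^5 ≡ 1·20 ≡ 20 (mod 133)

20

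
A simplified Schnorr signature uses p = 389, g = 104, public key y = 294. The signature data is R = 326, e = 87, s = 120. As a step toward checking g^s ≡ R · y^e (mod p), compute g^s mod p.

Squares mod 389: 104^1≡104, 104^2≡313, 104^4≡330, 104^8≡369, 104^16≡11, 104^32≡121, 104^64≡248
120 = 64 + 32 + 16 + 8, so 104^120 ≡ 248·121·11·369 ≡ 348 (mod 389)

348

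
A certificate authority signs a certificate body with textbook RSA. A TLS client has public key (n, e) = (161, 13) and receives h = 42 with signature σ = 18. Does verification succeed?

σ^13 mod 161 = 25
The recovered value 25 does not match the digest 42.

fails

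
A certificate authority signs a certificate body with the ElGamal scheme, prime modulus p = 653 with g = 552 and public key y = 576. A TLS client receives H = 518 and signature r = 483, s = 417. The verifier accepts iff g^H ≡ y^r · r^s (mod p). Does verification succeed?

fails

Left side g^H mod p:
Squares mod 653: 552^1≡552, 552^2≡406, 552^4≡280, 552^8≡40, 552^16≡294, 552^32≡240, 552^64≡136, 552^128≡212, 552^256≡540, 552^512≡362
518 = 512 + 4 + 2, so 552^518 ≡ 362·280·406 ≡ 100 (mod 653)
Right side y^r · r^s mod p:
Squares mod 653: 576^1≡576, 576^2≡52, 576^4≡92, 576^8≡628, 576^16≡625, 576^32≡131, 576^64≡183, 576^128≡186, 576^256≡640
483 = 256 + 128 + 64 + 32 + 2 + 1, so 576^483 ≡ 640·186·183·131·52·576 ≡ 233 (mod 653)
Squares mod 653: 483^1≡483, 483^2≡168, 483^4≡145, 483^8≡129, 483^16≡316, 483^32≡600, 483^64≡197, 483^128≡282, 483^256≡511
417 = 256 + 128 + 32 + 1, so 483^417 ≡ 511·282·600·483 ≡ 426 (mod 653)
233·426 = 99258 ≡ 2 (mod 653)
100 ≠ 2, so verification fails.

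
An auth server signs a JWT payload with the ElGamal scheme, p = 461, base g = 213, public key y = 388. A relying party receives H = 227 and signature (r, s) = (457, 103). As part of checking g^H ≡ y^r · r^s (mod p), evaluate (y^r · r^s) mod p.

388^2 = 150544 ≡ 258
388^4 ≡ 258^2 = 66564 ≡ 180
388^8 ≡ 180^2 = 32400 ≡ 130
388^16 ≡ 130^2 = 16900 ≡ 304
388^32 ≡ 304^2 = 92416 ≡ 216
388^64 ≡ 216^2 = 46656 ≡ 95
388^128 ≡ 95^2 = 9025 ≡ 266
388^256 ≡ 266^2 = 70756 ≡ 223
457 = 256 + 128 + 64 + 8 + 1, so 388^457 ≡ 223·266·95·130·388 ≡ 289 (mod 461)
457^2 = 208849 ≡ 16
457^4 ≡ 16^2 = 256
457^8 ≡ 256^2 = 65536 ≡ 74
457^16 ≡ 74^2 = 5476 ≡ 405
457^32 ≡ 405^2 = 164025 ≡ 370
457^64 ≡ 370^2 = 136900 ≡ 444
103 = 64 + 32 + 4 + 2 + 1, so 457^103 ≡ 444·370·256·16·457 ≡ 193 (mod 461)
y^r · r^s ≡ 289·193 = 55777 ≡ 457 (mod 461)

457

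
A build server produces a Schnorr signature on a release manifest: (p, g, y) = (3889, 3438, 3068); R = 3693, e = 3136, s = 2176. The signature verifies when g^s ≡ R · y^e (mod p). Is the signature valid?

invalid

g^s mod p:
3438^2 = 11819844 ≡ 1173
3438^4 ≡ 1173^2 = 1375929 ≡ 3112
3438^8 ≡ 3112^2 = 9684544 ≡ 934
3438^16 ≡ 934^2 = 872356 ≡ 1220
3438^32 ≡ 1220^2 = 1488400 ≡ 2802
3438^64 ≡ 2802^2 = 7851204 ≡ 3202
3438^128 ≡ 3202^2 = 10252804 ≡ 1400
3438^256 ≡ 1400^2 = 1960000 ≡ 3833
3438^512 ≡ 3833^2 = 14691889 ≡ 3136
3438^1024 ≡ 3136^2 = 9834496 ≡ 3104
3438^2048 ≡ 3104^2 = 9634816 ≡ 1763
2176 = 2048 + 128, so 3438^2176 ≡ 1763·1400 ≡ 2574 (mod 3889)
R · y^e mod p:
3068^2 = 9412624 ≡ 1244
3068^4 ≡ 1244^2 = 1547536 ≡ 3603
3068^8 ≡ 3603^2 = 12981609 ≡ 127
3068^16 ≡ 127^2 = 16129 ≡ 573
3068^32 ≡ 573^2 = 328329 ≡ 1653
3068^64 ≡ 1653^2 = 2732409 ≡ 2331
3068^128 ≡ 2331^2 = 5433561 ≡ 628
3068^256 ≡ 628^2 = 394384 ≡ 1595
3068^512 ≡ 1595^2 = 2544025 ≡ 619
3068^1024 ≡ 619^2 = 383161 ≡ 2039
3068^2048 ≡ 2039^2 = 4157521 ≡ 180
3136 = 2048 + 1024 + 64, so 3068^3136 ≡ 180·2039·2331 ≡ 1955 (mod 3889)
3693·1955 = 7219815 ≡ 1831 (mod 3889)
2574 ≠ 1831; the check fails.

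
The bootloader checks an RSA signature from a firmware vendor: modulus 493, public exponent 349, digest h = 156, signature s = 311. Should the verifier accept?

accept

Squares mod 493: s^1≡311, s^2≡93, s^4≡268, s^8≡339, s^16≡52, s^32≡239, s^64≡426, s^128≡52, s^256≡239
349 = 256 + 64 + 16 + 8 + 4 + 1, so s^349 ≡ 239·426·52·339·268·311 ≡ 156 (mod 493)
s^349 mod 493 = 156 matches h.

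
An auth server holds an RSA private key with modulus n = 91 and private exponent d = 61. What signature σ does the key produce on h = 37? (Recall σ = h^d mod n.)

h^2 ≡ 37^2 = 1369 ≡ 4
h^4 ≡ 4^2 = 16
h^8 ≡ 16^2 = 256 ≡ 74
h^16 ≡ 74^2 = 5476 ≡ 16
h^32 ≡ 16^2 = 256 ≡ 74
61 = 32 + 16 + 8 + 4 + 1, so h^61 ≡ 74·16·74·16·37 ≡ 37 (mod 91)

37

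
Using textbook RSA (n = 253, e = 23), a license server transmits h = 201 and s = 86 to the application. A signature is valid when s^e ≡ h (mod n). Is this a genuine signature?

s^2 ≡ 86^2 = 7396 ≡ 59
s^4 ≡ 59^2 = 3481 ≡ 192
s^8 ≡ 192^2 = 36864 ≡ 179
s^16 ≡ 179^2 = 32041 ≡ 163
23 = 16 + 4 + 2 + 1, so s^23 ≡ 163·192·59·86 ≡ 201 (mod 253)
s^23 mod 253 = 201 matches h.

genuine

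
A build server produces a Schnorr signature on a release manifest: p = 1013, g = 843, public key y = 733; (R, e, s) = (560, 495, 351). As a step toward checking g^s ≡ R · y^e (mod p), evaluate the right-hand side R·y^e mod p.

Squares mod 1013: 733^1≡733, 733^2≡399, 733^4≡160, 733^8≡275, 733^16≡663, 733^32≡940, 733^64≡264, 733^128≡812, 733^256≡894
495 = 256 + 128 + 64 + 32 + 8 + 4 + 2 + 1, so 733^495 ≡ 894·812·264·940·275·160·399·733 ≡ 885 (mod 1013)
R · y^e ≡ 560·885 = 495600 ≡ 243 (mod 1013)

243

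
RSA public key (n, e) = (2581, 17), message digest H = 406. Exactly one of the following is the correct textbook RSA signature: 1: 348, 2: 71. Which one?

Candidate 1: 348^2 = 121104 ≡ 2378; 348^4 ≡ 2378^2 = 5654884 ≡ 2494; 348^8 ≡ 2494^2 = 6220036 ≡ 2407; 348^16 ≡ 2407^2 = 5793649 ≡ 1885; 17 = 16 + 1, so 348^17 ≡ 1885·348 ≡ 406 (mod 2581)
  → matches H = 406
Candidate 2: 71^2 = 5041 ≡ 2460; 71^4 ≡ 2460^2 = 6051600 ≡ 1736; 71^8 ≡ 1736^2 = 3013696 ≡ 1669; 71^16 ≡ 1669^2 = 2785561 ≡ 662; 17 = 16 + 1, so 71^17 ≡ 662·71 ≡ 544 (mod 2581)

1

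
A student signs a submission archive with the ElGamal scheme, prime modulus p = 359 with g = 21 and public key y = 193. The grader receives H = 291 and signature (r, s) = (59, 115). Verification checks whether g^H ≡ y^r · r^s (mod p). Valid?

yes

Left side g^H mod p:
21^2 = 441 ≡ 82
21^4 ≡ 82^2 = 6724 ≡ 262
21^8 ≡ 262^2 = 68644 ≡ 75
21^16 ≡ 75^2 = 5625 ≡ 240
21^32 ≡ 240^2 = 57600 ≡ 160
21^64 ≡ 160^2 = 25600 ≡ 111
21^128 ≡ 111^2 = 12321 ≡ 115
21^256 ≡ 115^2 = 13225 ≡ 301
291 = 256 + 32 + 2 + 1, so 21^291 ≡ 301·160·82·21 ≡ 7 (mod 359)
Right side y^r · r^s mod p:
193^2 = 37249 ≡ 272
193^4 ≡ 272^2 = 73984 ≡ 30
193^8 ≡ 30^2 = 900 ≡ 182
193^16 ≡ 182^2 = 33124 ≡ 96
193^32 ≡ 96^2 = 9216 ≡ 241
59 = 32 + 16 + 8 + 2 + 1, so 193^59 ≡ 241·96·182·272·193 ≡ 131 (mod 359)
59^2 = 3481 ≡ 250
59^4 ≡ 250^2 = 62500 ≡ 34
59^8 ≡ 34^2 = 1156 ≡ 79
59^16 ≡ 79^2 = 6241 ≡ 138
59^32 ≡ 138^2 = 19044 ≡ 17
59^64 ≡ 17^2 = 289
115 = 64 + 32 + 16 + 2 + 1, so 59^115 ≡ 289·17·138·250·59 ≡ 159 (mod 359)
131·159 = 20829 ≡ 7 (mod 359)
7 ≡ 7 (mod 359), so the signature is genuine.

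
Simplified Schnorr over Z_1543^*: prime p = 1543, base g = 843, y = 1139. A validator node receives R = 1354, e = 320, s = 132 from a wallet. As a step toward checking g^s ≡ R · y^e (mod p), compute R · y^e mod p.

195

1139^2 = 1297321 ≡ 1201
1139^4 ≡ 1201^2 = 1442401 ≡ 1239
1139^8 ≡ 1239^2 = 1535121 ≡ 1379
1139^16 ≡ 1379^2 = 1901641 ≡ 665
1139^32 ≡ 665^2 = 442225 ≡ 927
1139^64 ≡ 927^2 = 859329 ≡ 1421
1139^128 ≡ 1421^2 = 2019241 ≡ 997
1139^256 ≡ 997^2 = 994009 ≡ 317
320 = 256 + 64, so 1139^320 ≡ 317·1421 ≡ 1444 (mod 1543)
R · y^e ≡ 1354·1444 = 1955176 ≡ 195 (mod 1543)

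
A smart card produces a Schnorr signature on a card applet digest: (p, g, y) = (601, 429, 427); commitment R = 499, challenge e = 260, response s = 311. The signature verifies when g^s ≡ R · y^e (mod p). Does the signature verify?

g^s mod p:
Squares mod 601: 429^1≡429, 429^2≡135, 429^4≡195, 429^8≡162, 429^16≡401, 429^32≡334, 429^64≡371, 429^128≡12, 429^256≡144
311 = 256 + 32 + 16 + 4 + 2 + 1, so 429^311 ≡ 144·334·401·195·135·429 ≡ 582 (mod 601)
R · y^e mod p:
Squares mod 601: 427^1≡427, 427^2≡226, 427^4≡592, 427^8≡81, 427^16≡551, 427^32≡96, 427^64≡201, 427^128≡134, 427^256≡527
260 = 256 + 4, so 427^260 ≡ 527·592 ≡ 65 (mod 601)
499·65 = 32435 ≡ 582 (mod 601)
582 ≡ 582 (mod 601); signature holds.

verifies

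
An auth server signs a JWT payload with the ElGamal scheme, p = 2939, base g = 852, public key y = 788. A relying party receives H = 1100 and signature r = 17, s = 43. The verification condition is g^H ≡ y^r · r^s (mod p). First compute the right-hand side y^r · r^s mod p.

Squares mod 2939: 788^1≡788, 788^2≡815, 788^4≡11, 788^8≡121, 788^16≡2885
17 = 16 + 1, so 788^17 ≡ 2885·788 ≡ 1533 (mod 2939)
Squares mod 2939: 17^1≡17, 17^2≡289, 17^4≡1229, 17^8≡2734, 17^16≡879, 17^32≡2623
43 = 32 + 8 + 2 + 1, so 17^43 ≡ 2623·2734·289·17 ≡ 2769 (mod 2939)
y^r · r^s ≡ 1533·2769 = 4244877 ≡ 961 (mod 2939)

961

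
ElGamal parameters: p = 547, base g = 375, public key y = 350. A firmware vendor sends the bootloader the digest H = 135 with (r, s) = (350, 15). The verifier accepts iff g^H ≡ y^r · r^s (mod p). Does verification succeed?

passes

Left side g^H mod p:
Squares mod 547: 375^1≡375, 375^2≡46, 375^4≡475, 375^8≡261, 375^16≡293, 375^32≡517, 375^64≡353, 375^128≡440
135 = 128 + 4 + 2 + 1, so 375^135 ≡ 440·475·46·375 ≡ 350 (mod 547)
Right side y^r · r^s mod p:
Squares mod 547: 350^1≡350, 350^2≡519, 350^4≡237, 350^8≡375, 350^16≡46, 350^32≡475, 350^64≡261, 350^128≡293, 350^256≡517
350 = 256 + 64 + 16 + 8 + 4 + 2, so 350^350 ≡ 517·261·46·375·237·519 ≡ 261 (mod 547)
Squares mod 547: 350^1≡350, 350^2≡519, 350^4≡237, 350^8≡375
15 = 8 + 4 + 2 + 1, so 350^15 ≡ 375·237·519·350 ≡ 519 (mod 547)
261·519 = 135459 ≡ 350 (mod 547)
350 ≡ 350 (mod 547), so the signature is genuine.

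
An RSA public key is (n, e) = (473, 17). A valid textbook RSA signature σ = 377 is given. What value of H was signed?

σ^2 ≡ 377^2 = 142129 ≡ 229
σ^4 ≡ 229^2 = 52441 ≡ 411
σ^8 ≡ 411^2 = 168921 ≡ 60
σ^16 ≡ 60^2 = 3600 ≡ 289
17 = 16 + 1, so σ^17 ≡ 289·377 ≡ 163 (mod 473)

163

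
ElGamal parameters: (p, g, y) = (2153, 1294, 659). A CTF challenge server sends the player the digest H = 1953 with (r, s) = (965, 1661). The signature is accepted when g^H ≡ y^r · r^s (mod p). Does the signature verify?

does not verify

Left side g^H mod p:
Squares mod 2153: 1294^1≡1294, 1294^2≡1555, 1294^4≡206, 1294^8≡1529, 1294^16≡1836, 1294^32≡1451, 1294^64≡1920, 1294^128≡464, 1294^256≡2149, 1294^512≡16, 1294^1024≡256
1953 = 1024 + 512 + 256 + 128 + 32 + 1, so 1294^1953 ≡ 256·16·2149·464·1451·1294 ≡ 1161 (mod 2153)
Right side y^r · r^s mod p:
Squares mod 2153: 659^1≡659, 659^2≡1528, 659^4≡932, 659^8≡965, 659^16≡1129, 659^32≡65, 659^64≡2072, 659^128≡102, 659^256≡1792, 659^512≡1141
965 = 512 + 256 + 128 + 64 + 4 + 1, so 659^965 ≡ 1141·1792·102·2072·932·659 ≡ 1574 (mod 2153)
Squares mod 2153: 965^1≡965, 965^2≡1129, 965^4≡65, 965^8≡2072, 965^16≡102, 965^32≡1792, 965^64≡1141, 965^128≡1469, 965^256≡655, 965^512≡578, 965^1024≡369
1661 = 1024 + 512 + 64 + 32 + 16 + 8 + 4 + 1, so 965^1661 ≡ 369·578·1141·1792·102·2072·65·965 ≡ 1064 (mod 2153)
1574·1064 = 1674736 ≡ 1855 (mod 2153)
1161 ≠ 1855, so verification fails.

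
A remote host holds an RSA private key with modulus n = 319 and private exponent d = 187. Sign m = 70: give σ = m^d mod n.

104

m^2 ≡ 70^2 = 4900 ≡ 115
m^4 ≡ 115^2 = 13225 ≡ 146
m^8 ≡ 146^2 = 21316 ≡ 262
m^16 ≡ 262^2 = 68644 ≡ 59
m^32 ≡ 59^2 = 3481 ≡ 291
m^64 ≡ 291^2 = 84681 ≡ 146
m^128 ≡ 146^2 = 21316 ≡ 262
187 = 128 + 32 + 16 + 8 + 2 + 1, so m^187 ≡ 262·291·59·262·115·70 ≡ 104 (mod 319)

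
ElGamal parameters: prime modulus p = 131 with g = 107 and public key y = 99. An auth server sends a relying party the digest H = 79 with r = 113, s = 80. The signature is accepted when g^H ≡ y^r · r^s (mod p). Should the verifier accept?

Left side g^H mod p:
Squares mod 131: 107^1≡107, 107^2≡52, 107^4≡84, 107^8≡113, 107^16≡62, 107^32≡45, 107^64≡60
79 = 64 + 8 + 4 + 2 + 1, so 107^79 ≡ 60·113·84·52·107 ≡ 107 (mod 131)
Right side y^r · r^s mod p:
Squares mod 131: 99^1≡99, 99^2≡107, 99^4≡52, 99^8≡84, 99^16≡113, 99^32≡62, 99^64≡45
113 = 64 + 32 + 16 + 1, so 99^113 ≡ 45·62·113·99 ≡ 63 (mod 131)
Squares mod 131: 113^1≡113, 113^2≡62, 113^4≡45, 113^8≡60, 113^16≡63, 113^32≡39, 113^64≡80
80 = 64 + 16, so 113^80 ≡ 80·63 ≡ 62 (mod 131)
63·62 = 3906 ≡ 107 (mod 131)
107 ≡ 107 (mod 131), so the signature is genuine.

accept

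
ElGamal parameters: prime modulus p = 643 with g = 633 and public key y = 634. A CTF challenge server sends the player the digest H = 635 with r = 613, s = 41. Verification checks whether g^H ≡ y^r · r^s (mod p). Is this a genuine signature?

Left side g^H mod p:
Squares mod 643: 633^1≡633, 633^2≡100, 633^4≡355, 633^8≡640, 633^16≡9, 633^32≡81, 633^64≡131, 633^128≡443, 633^256≡134, 633^512≡595
635 = 512 + 64 + 32 + 16 + 8 + 2 + 1, so 633^635 ≡ 595·131·81·9·640·100·633 ≡ 432 (mod 643)
Right side y^r · r^s mod p:
Squares mod 643: 634^1≡634, 634^2≡81, 634^4≡131, 634^8≡443, 634^16≡134, 634^32≡595, 634^64≡375, 634^128≡451, 634^256≡213, 634^512≡359
613 = 512 + 64 + 32 + 4 + 1, so 634^613 ≡ 359·375·595·131·634 ≡ 618 (mod 643)
Squares mod 643: 613^1≡613, 613^2≡257, 613^4≡463, 613^8≡250, 613^16≡129, 613^32≡566
41 = 32 + 8 + 1, so 613^41 ≡ 566·250·613 ≡ 86 (mod 643)
618·86 = 53148 ≡ 422 (mod 643)
432 ≠ 422, so verification fails.

forged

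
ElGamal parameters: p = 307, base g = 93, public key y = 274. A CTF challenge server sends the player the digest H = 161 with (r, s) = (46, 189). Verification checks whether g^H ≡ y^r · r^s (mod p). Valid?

yes

Left side g^H mod p:
93^2 = 8649 ≡ 53
93^4 ≡ 53^2 = 2809 ≡ 46
93^8 ≡ 46^2 = 2116 ≡ 274
93^16 ≡ 274^2 = 75076 ≡ 168
93^32 ≡ 168^2 = 28224 ≡ 287
93^64 ≡ 287^2 = 82369 ≡ 93
93^128 ≡ 93^2 = 8649 ≡ 53
161 = 128 + 32 + 1, so 93^161 ≡ 53·287·93 ≡ 274 (mod 307)
Right side y^r · r^s mod p:
274^2 = 75076 ≡ 168
274^4 ≡ 168^2 = 28224 ≡ 287
274^8 ≡ 287^2 = 82369 ≡ 93
274^16 ≡ 93^2 = 8649 ≡ 53
274^32 ≡ 53^2 = 2809 ≡ 46
46 = 32 + 8 + 4 + 2, so 274^46 ≡ 46·93·287·168 ≡ 274 (mod 307)
46^2 = 2116 ≡ 274
46^4 ≡ 274^2 = 75076 ≡ 168
46^8 ≡ 168^2 = 28224 ≡ 287
46^16 ≡ 287^2 = 82369 ≡ 93
46^32 ≡ 93^2 = 8649 ≡ 53
46^64 ≡ 53^2 = 2809 ≡ 46
46^128 ≡ 46^2 = 2116 ≡ 274
189 = 128 + 32 + 16 + 8 + 4 + 1, so 46^189 ≡ 274·53·93·287·168·46 ≡ 1 (mod 307)
274·1 = 274 ≡ 274 (mod 307)
274 ≡ 274 (mod 307), so the signature is genuine.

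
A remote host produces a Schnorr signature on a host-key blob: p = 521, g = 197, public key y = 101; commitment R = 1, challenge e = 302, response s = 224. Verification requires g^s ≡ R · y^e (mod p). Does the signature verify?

does not verify

g^s mod p:
197^2 = 38809 ≡ 255
197^4 ≡ 255^2 = 65025 ≡ 421
197^8 ≡ 421^2 = 177241 ≡ 101
197^16 ≡ 101^2 = 10201 ≡ 302
197^32 ≡ 302^2 = 91204 ≡ 29
197^64 ≡ 29^2 = 841 ≡ 320
197^128 ≡ 320^2 = 102400 ≡ 284
224 = 128 + 64 + 32, so 197^224 ≡ 284·320·29 ≡ 302 (mod 521)
R · y^e mod p:
101^2 = 10201 ≡ 302
101^4 ≡ 302^2 = 91204 ≡ 29
101^8 ≡ 29^2 = 841 ≡ 320
101^16 ≡ 320^2 = 102400 ≡ 284
101^32 ≡ 284^2 = 80656 ≡ 422
101^64 ≡ 422^2 = 178084 ≡ 423
101^128 ≡ 423^2 = 178929 ≡ 226
101^256 ≡ 226^2 = 51076 ≡ 18
302 = 256 + 32 + 8 + 4 + 2, so 101^302 ≡ 18·422·320·29·302 ≡ 284 (mod 521)
1·284 = 284 ≡ 284 (mod 521)
302 ≠ 284; the check fails.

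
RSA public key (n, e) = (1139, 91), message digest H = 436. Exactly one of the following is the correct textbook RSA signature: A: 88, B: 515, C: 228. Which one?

B

Candidate A: Squares mod 1139: 88^1≡88, 88^2≡910, 88^4≡47, 88^8≡1070, 88^16≡205, 88^32≡1021, 88^64≡256; 91 = 64 + 16 + 8 + 2 + 1, so 88^91 ≡ 256·205·1070·910·88 ≡ 636 (mod 1139)
Candidate B: Squares mod 1139: 515^1≡515, 515^2≡977, 515^4≡47, 515^8≡1070, 515^16≡205, 515^32≡1021, 515^64≡256; 91 = 64 + 16 + 8 + 2 + 1, so 515^91 ≡ 256·205·1070·977·515 ≡ 436 (mod 1139)
  → matches H = 436
Candidate C: Squares mod 1139: 228^1≡228, 228^2≡729, 228^4≡667, 228^8≡679, 228^16≡885, 228^32≡732, 228^64≡494; 91 = 64 + 16 + 8 + 2 + 1, so 228^91 ≡ 494·885·679·729·228 ≡ 320 (mod 1139)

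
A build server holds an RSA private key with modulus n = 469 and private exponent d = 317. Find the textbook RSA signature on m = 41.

Squares mod 469: m^1≡41, m^2≡274, m^4≡36, m^8≡358, m^16≡127, m^32≡183, m^64≡190, m^128≡456, m^256≡169
317 = 256 + 32 + 16 + 8 + 4 + 1, so m^317 ≡ 169·183·127·358·36·41 ≡ 118 (mod 469)

118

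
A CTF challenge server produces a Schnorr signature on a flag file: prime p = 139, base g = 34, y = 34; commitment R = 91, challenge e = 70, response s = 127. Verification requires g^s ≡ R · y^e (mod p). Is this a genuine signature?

forged

g^s mod p:
Squares mod 139: 34^1≡34, 34^2≡44, 34^4≡129, 34^8≡100, 34^16≡131, 34^32≡64, 34^64≡65
127 = 64 + 32 + 16 + 8 + 4 + 2 + 1, so 34^127 ≡ 65·64·131·100·129·44·34 ≡ 112 (mod 139)
R · y^e mod p:
Squares mod 139: 34^1≡34, 34^2≡44, 34^4≡129, 34^8≡100, 34^16≡131, 34^32≡64, 34^64≡65
70 = 64 + 4 + 2, so 34^70 ≡ 65·129·44 ≡ 34 (mod 139)
91·34 = 3094 ≡ 36 (mod 139)
112 ≠ 36; the check fails.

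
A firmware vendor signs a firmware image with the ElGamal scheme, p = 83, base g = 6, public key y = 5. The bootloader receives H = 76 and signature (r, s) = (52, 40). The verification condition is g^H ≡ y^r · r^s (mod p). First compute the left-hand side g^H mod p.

25

Squares mod 83: 6^1≡6, 6^2≡36, 6^4≡51, 6^8≡28, 6^16≡37, 6^32≡41, 6^64≡21
76 = 64 + 8 + 4, so 6^76 ≡ 21·28·51 ≡ 25 (mod 83)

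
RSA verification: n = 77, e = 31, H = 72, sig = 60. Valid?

no

sig^2 ≡ 60^2 = 3600 ≡ 58
sig^4 ≡ 58^2 = 3364 ≡ 53
sig^8 ≡ 53^2 = 2809 ≡ 37
sig^16 ≡ 37^2 = 1369 ≡ 60
31 = 16 + 8 + 4 + 2 + 1, so sig^31 ≡ 60·37·53·58·60 ≡ 60 (mod 77)
60 ≠ 72, so verification fails.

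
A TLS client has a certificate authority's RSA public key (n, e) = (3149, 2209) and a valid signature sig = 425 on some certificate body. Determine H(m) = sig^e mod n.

1694

sig^2 ≡ 425^2 = 180625 ≡ 1132
sig^4 ≡ 1132^2 = 1281424 ≡ 2930
sig^8 ≡ 2930^2 = 8584900 ≡ 726
sig^16 ≡ 726^2 = 527076 ≡ 1193
sig^32 ≡ 1193^2 = 1423249 ≡ 3050
sig^64 ≡ 3050^2 = 9302500 ≡ 354
sig^128 ≡ 354^2 = 125316 ≡ 2505
sig^256 ≡ 2505^2 = 6275025 ≡ 2217
sig^512 ≡ 2217^2 = 4915089 ≡ 2649
sig^1024 ≡ 2649^2 = 7017201 ≡ 1229
sig^2048 ≡ 1229^2 = 1510441 ≡ 2070
2209 = 2048 + 128 + 32 + 1, so sig^2209 ≡ 2070·2505·3050·425 ≡ 1694 (mod 3149)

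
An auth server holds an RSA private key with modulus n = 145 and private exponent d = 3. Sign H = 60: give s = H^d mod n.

95

H^2 ≡ 60^2 = 3600 ≡ 120
3 = 2 + 1, so H^3 ≡ 120·60 ≡ 95 (mod 145)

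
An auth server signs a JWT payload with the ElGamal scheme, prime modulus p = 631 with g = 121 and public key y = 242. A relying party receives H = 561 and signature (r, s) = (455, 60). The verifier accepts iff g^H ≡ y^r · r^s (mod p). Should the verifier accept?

Left side g^H mod p:
121^561 mod 631 = 64
Right side y^r · r^s mod p:
242^455 mod 631 = 1
455^60 mod 631 = 43
1·43 = 43 ≡ 43 (mod 631)
64 ≠ 43, so verification fails.

reject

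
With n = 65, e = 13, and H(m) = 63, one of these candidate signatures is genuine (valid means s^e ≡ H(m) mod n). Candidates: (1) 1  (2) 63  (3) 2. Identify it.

Candidate 1: Squares mod 65: 1^1≡1, 1^2≡1, 1^4≡1, 1^8≡1; 13 = 8 + 4 + 1, so 1^13 ≡ 1·1·1 ≡ 1 (mod 65)
Candidate 2: Squares mod 65: 63^1≡63, 63^2≡4, 63^4≡16, 63^8≡61; 13 = 8 + 4 + 1, so 63^13 ≡ 61·16·63 ≡ 63 (mod 65)
  → matches H(m) = 63
Candidate 3: Squares mod 65: 2^1≡2, 2^2≡4, 2^4≡16, 2^8≡61; 13 = 8 + 4 + 1, so 2^13 ≡ 61·16·2 ≡ 2 (mod 65)

2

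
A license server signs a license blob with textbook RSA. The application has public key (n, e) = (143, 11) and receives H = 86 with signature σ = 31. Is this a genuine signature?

σ^2 ≡ 31^2 = 961 ≡ 103
σ^4 ≡ 103^2 = 10609 ≡ 27
σ^8 ≡ 27^2 = 729 ≡ 14
11 = 8 + 2 + 1, so σ^11 ≡ 14·103·31 ≡ 86 (mod 143)
σ^11 mod 143 = 86 matches H.

genuine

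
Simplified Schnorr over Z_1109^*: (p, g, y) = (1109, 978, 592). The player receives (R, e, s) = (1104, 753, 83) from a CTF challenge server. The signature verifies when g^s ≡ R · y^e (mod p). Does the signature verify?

g^s mod p:
Squares mod 1109: 978^1≡978, 978^2≡526, 978^4≡535, 978^8≡103, 978^16≡628, 978^32≡689, 978^64≡69
83 = 64 + 16 + 2 + 1, so 978^83 ≡ 69·628·526·978 ≡ 211 (mod 1109)
R · y^e mod p:
Squares mod 1109: 592^1≡592, 592^2≡20, 592^4≡400, 592^8≡304, 592^16≡369, 592^32≡863, 592^64≡630, 592^128≡987, 592^256≡467, 592^512≡725
753 = 512 + 128 + 64 + 32 + 16 + 1, so 592^753 ≡ 725·987·630·863·369·592 ≡ 845 (mod 1109)
1104·845 = 932880 ≡ 211 (mod 1109)
211 ≡ 211 (mod 1109); signature holds.

verifies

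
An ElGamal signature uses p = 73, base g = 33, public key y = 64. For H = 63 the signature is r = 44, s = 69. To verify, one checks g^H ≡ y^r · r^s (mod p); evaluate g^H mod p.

33^2 = 1089 ≡ 67
33^4 ≡ 67^2 = 4489 ≡ 36
33^8 ≡ 36^2 = 1296 ≡ 55
33^16 ≡ 55^2 = 3025 ≡ 32
33^32 ≡ 32^2 = 1024 ≡ 2
63 = 32 + 16 + 8 + 4 + 2 + 1, so 33^63 ≡ 2·32·55·36·67·33 ≡ 51 (mod 73)

51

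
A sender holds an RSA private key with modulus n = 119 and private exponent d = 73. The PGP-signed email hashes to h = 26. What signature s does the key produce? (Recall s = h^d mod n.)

26

Squares mod 119: h^1≡26, h^2≡81, h^4≡16, h^8≡18, h^16≡86, h^32≡18, h^64≡86
73 = 64 + 8 + 1, so h^73 ≡ 86·18·26 ≡ 26 (mod 119)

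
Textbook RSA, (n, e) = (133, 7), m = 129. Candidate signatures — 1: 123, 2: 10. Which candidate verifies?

2

Candidate 1: 123^7 mod 133 = 4
Candidate 2: 10^7 mod 133 = 129
  → matches m = 129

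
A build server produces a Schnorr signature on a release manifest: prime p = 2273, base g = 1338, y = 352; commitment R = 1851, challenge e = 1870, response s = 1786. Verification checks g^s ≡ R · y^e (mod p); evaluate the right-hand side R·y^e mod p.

921

352^2 = 123904 ≡ 1162
352^4 ≡ 1162^2 = 1350244 ≡ 82
352^8 ≡ 82^2 = 6724 ≡ 2178
352^16 ≡ 2178^2 = 4743684 ≡ 2206
352^32 ≡ 2206^2 = 4866436 ≡ 2216
352^64 ≡ 2216^2 = 4910656 ≡ 976
352^128 ≡ 976^2 = 952576 ≡ 189
352^256 ≡ 189^2 = 35721 ≡ 1626
352^512 ≡ 1626^2 = 2643876 ≡ 377
352^1024 ≡ 377^2 = 142129 ≡ 1203
1870 = 1024 + 512 + 256 + 64 + 8 + 4 + 2, so 352^1870 ≡ 1203·377·1626·976·2178·82·1162 ≡ 1102 (mod 2273)
R · y^e ≡ 1851·1102 = 2039802 ≡ 921 (mod 2273)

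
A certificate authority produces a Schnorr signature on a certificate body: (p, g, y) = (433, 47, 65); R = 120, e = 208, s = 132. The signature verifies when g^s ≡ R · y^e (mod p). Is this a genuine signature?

forged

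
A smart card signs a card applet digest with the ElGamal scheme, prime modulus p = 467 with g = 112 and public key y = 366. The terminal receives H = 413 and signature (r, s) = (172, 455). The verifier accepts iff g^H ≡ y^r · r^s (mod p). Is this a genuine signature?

genuine

Left side g^H mod p:
112^2 = 12544 ≡ 402
112^4 ≡ 402^2 = 161604 ≡ 22
112^8 ≡ 22^2 = 484 ≡ 17
112^16 ≡ 17^2 = 289
112^32 ≡ 289^2 = 83521 ≡ 395
112^64 ≡ 395^2 = 156025 ≡ 47
112^128 ≡ 47^2 = 2209 ≡ 341
112^256 ≡ 341^2 = 116281 ≡ 465
413 = 256 + 128 + 16 + 8 + 4 + 1, so 112^413 ≡ 465·341·289·17·22·112 ≡ 139 (mod 467)
Right side y^r · r^s mod p:
366^2 = 133956 ≡ 394
366^4 ≡ 394^2 = 155236 ≡ 192
366^8 ≡ 192^2 = 36864 ≡ 438
366^16 ≡ 438^2 = 191844 ≡ 374
366^32 ≡ 374^2 = 139876 ≡ 243
366^64 ≡ 243^2 = 59049 ≡ 207
366^128 ≡ 207^2 = 42849 ≡ 352
172 = 128 + 32 + 8 + 4, so 366^172 ≡ 352·243·438·192 ≡ 365 (mod 467)
172^2 = 29584 ≡ 163
172^4 ≡ 163^2 = 26569 ≡ 417
172^8 ≡ 417^2 = 173889 ≡ 165
172^16 ≡ 165^2 = 27225 ≡ 139
172^32 ≡ 139^2 = 19321 ≡ 174
172^64 ≡ 174^2 = 30276 ≡ 388
172^128 ≡ 388^2 = 150544 ≡ 170
172^256 ≡ 170^2 = 28900 ≡ 413
455 = 256 + 128 + 64 + 4 + 2 + 1, so 172^455 ≡ 413·170·388·417·163·172 ≡ 49 (mod 467)
365·49 = 17885 ≡ 139 (mod 467)
139 ≡ 139 (mod 467), so the signature is genuine.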